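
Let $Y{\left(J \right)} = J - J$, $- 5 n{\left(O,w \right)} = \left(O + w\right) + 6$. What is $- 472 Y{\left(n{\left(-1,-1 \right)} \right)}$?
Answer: $0$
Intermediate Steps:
$n{\left(O,w \right)} = - \frac{6}{5} - \frac{O}{5} - \frac{w}{5}$ ($n{\left(O,w \right)} = - \frac{\left(O + w\right) + 6}{5} = - \frac{6 + O + w}{5} = - \frac{6}{5} - \frac{O}{5} - \frac{w}{5}$)
$Y{\left(J \right)} = 0$
$- 472 Y{\left(n{\left(-1,-1 \right)} \right)} = \left(-472\right) 0 = 0$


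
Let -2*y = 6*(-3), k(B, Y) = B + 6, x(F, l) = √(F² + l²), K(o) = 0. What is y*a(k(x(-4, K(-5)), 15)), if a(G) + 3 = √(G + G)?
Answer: -27 + 18*√5 ≈ 13.249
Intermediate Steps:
k(B, Y) = 6 + B
a(G) = -3 + √2*√G (a(G) = -3 + √(G + G) = -3 + √(2*G) = -3 + √2*√G)
y = 9 (y = -3*(-3) = -½*(-18) = 9)
y*a(k(x(-4, K(-5)), 15)) = 9*(-3 + √2*√(6 + √((-4)² + 0²))) = 9*(-3 + √2*√(6 + √(16 + 0))) = 9*(-3 + √2*√(6 + √16)) = 9*(-3 + √2*√(6 + 4)) = 9*(-3 + √2*√10) = 9*(-3 + 2*√5) = -27 + 18*√5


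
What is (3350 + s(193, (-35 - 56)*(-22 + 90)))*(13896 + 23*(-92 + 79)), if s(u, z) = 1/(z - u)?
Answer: 290654217353/6381 ≈ 4.5550e+7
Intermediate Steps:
(3350 + s(193, (-35 - 56)*(-22 + 90)))*(13896 + 23*(-92 + 79)) = (3350 + 1/((-35 - 56)*(-22 + 90) - 1*193))*(13896 + 23*(-92 + 79)) = (3350 + 1/(-91*68 - 193))*(13896 + 23*(-13)) = (3350 + 1/(-6188 - 193))*(13896 - 299) = (3350 + 1/(-6381))*13597 = (3350 - 1/6381)*13597 = (21376349/6381)*13597 = 290654217353/6381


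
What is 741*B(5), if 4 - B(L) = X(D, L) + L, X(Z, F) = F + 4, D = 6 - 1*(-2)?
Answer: -7410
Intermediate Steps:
D = 8 (D = 6 + 2 = 8)
X(Z, F) = 4 + F
B(L) = -2*L (B(L) = 4 - ((4 + L) + L) = 4 - (4 + 2*L) = 4 + (-4 - 2*L) = -2*L)
741*B(5) = 741*(-2*5) = 741*(-10) = -7410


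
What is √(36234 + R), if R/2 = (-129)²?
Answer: 6*√1931 ≈ 263.66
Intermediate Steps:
R = 33282 (R = 2*(-129)² = 2*16641 = 33282)
√(36234 + R) = √(36234 + 33282) = √69516 = 6*√1931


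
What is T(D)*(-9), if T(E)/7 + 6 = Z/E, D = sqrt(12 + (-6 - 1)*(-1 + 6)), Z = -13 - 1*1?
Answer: 378 - 882*I*sqrt(23)/23 ≈ 378.0 - 183.91*I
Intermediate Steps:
Z = -14 (Z = -13 - 1 = -14)
D = I*sqrt(23) (D = sqrt(12 - 7*5) = sqrt(12 - 35) = sqrt(-23) = I*sqrt(23) ≈ 4.7958*I)
T(E) = -42 - 98/E (T(E) = -42 + 7*(-14/E) = -42 - 98/E)
T(D)*(-9) = (-42 - 98*(-I*sqrt(23)/23))*(-9) = (-42 - (-98)*I*sqrt(23)/23)*(-9) = (-42 + 98*I*sqrt(23)/23)*(-9) = 378 - 882*I*sqrt(23)/23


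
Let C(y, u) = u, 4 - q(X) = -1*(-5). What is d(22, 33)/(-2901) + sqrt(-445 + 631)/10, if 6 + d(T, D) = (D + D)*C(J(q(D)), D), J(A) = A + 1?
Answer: -724/967 + sqrt(186)/10 ≈ 0.61511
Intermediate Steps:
q(X) = -1 (q(X) = 4 - (-1)*(-5) = 4 - 1*5 = 4 - 5 = -1)
J(A) = 1 + A
d(T, D) = -6 + 2*D**2 (d(T, D) = -6 + (D + D)*D = -6 + (2*D)*D = -6 + 2*D**2)
d(22, 33)/(-2901) + sqrt(-445 + 631)/10 = (-6 + 2*33**2)/(-2901) + sqrt(-445 + 631)/10 = (-6 + 2*1089)*(-1/2901) + sqrt(186)*(1/10) = (-6 + 2178)*(-1/2901) + sqrt(186)/10 = 2172*(-1/2901) + sqrt(186)/10 = -724/967 + sqrt(186)/10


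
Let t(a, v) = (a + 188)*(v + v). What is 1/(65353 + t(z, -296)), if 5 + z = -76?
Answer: 1/2009 ≈ 0.00049776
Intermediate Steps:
z = -81 (z = -5 - 76 = -81)
t(a, v) = 2*v*(188 + a) (t(a, v) = (188 + a)*(2*v) = 2*v*(188 + a))
1/(65353 + t(z, -296)) = 1/(65353 + 2*(-296)*(188 - 81)) = 1/(65353 + 2*(-296)*107) = 1/(65353 - 63344) = 1/2009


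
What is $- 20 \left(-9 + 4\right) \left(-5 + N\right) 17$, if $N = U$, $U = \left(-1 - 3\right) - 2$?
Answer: $-18700$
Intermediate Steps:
$U = -6$ ($U = -4 - 2 = -6$)
$N = -6$
$- 20 \left(-9 + 4\right) \left(-5 + N\right) 17 = - 20 \left(-9 + 4\right) \left(-5 - 6\right) 17 = - 20 \left(\left(-5\right) \left(-11\right)\right) 17 = \left(-20\right) 55 \cdot 17 = \left(-1100\right) 17 = -18700$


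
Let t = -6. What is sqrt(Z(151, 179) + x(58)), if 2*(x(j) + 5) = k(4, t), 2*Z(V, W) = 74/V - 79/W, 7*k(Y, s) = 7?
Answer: 2*I*sqrt(817438047)/27029 ≈ 2.1156*I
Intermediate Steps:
k(Y, s) = 1 (k(Y, s) = (1/7)*7 = 1)
Z(V, W) = 37/V - 79/(2*W) (Z(V, W) = (74/V - 79/W)/2 = (-79/W + 74/V)/2 = 37/V - 79/(2*W))
x(j) = -9/2 (x(j) = -5 + (1/2)*1 = -5 + 1/2 = -9/2)
sqrt(Z(151, 179) + x(58)) = sqrt((37/151 - 79/2/179) - 9/2) = sqrt((37*(1/151) - 79/2*1/179) - 9/2) = sqrt((37/151 - 79/358) - 9/2) = sqrt(1317/54058 - 9/2) = sqrt(-120972/27029) = 2*I*sqrt(817438047)/27029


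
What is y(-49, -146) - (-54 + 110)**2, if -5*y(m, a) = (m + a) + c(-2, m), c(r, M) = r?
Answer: -15483/5 ≈ -3096.6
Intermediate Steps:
y(m, a) = 2/5 - a/5 - m/5 (y(m, a) = -((m + a) - 2)/5 = -((a + m) - 2)/5 = -(-2 + a + m)/5 = 2/5 - a/5 - m/5)
y(-49, -146) - (-54 + 110)**2 = (2/5 - 1/5*(-146) - 1/5*(-49)) - (-54 + 110)**2 = (2/5 + 146/5 + 49/5) - 1*56**2 = 197/5 - 1*3136 = 197/5 - 3136 = -15483/5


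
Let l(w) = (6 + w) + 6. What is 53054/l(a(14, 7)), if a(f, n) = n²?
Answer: 53054/61 ≈ 869.74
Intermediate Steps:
l(w) = 12 + w
53054/l(a(14, 7)) = 53054/(12 + 7²) = 53054/(12 + 49) = 53054/61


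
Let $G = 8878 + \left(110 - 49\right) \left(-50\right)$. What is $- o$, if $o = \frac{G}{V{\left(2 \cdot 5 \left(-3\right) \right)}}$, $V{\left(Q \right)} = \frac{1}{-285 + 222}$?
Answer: $367164$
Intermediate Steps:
$G = 5828$ ($G = 8878 + 61 \left(-50\right) = 8878 - 3050 = 5828$)
$V{\left(Q \right)} = - \frac{1}{63}$ ($V{\left(Q \right)} = \frac{1}{-63} = - \frac{1}{63}$)
$o = -367164$ ($o = \frac{5828}{- \frac{1}{63}} = 5828 \left(-63\right) = -367164$)
$- o = \left(-1\right) \left(-367164\right) = 367164$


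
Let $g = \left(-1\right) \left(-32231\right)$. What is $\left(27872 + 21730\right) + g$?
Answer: $81833$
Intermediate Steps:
$g = 32231$
$\left(27872 + 21730\right) + g = \left(27872 + 21730\right) + 32231 = 49602 + 32231 = 81833$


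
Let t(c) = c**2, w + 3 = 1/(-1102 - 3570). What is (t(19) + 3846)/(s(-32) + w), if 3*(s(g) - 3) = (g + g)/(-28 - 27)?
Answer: 3243092160/298843 ≈ 10852.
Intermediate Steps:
s(g) = 3 - 2*g/165 (s(g) = 3 + ((g + g)/(-28 - 27))/3 = 3 + ((2*g)/(-55))/3 = 3 + ((2*g)*(-1/55))/3 = 3 + (-2*g/55)/3 = 3 - 2*g/165)
w = -14017/4672 (w = -3 + 1/(-1102 - 3570) = -3 + 1/(-4672) = -3 - 1/4672 = -14017/4672 ≈ -3.0002)
(t(19) + 3846)/(s(-32) + w) = (19**2 + 3846)/((3 - 2/165*(-32)) - 14017/4672) = (361 + 3846)/((3 + 64/165) - 14017/4672) = 4207/(559/165 - 14017/4672) = 4207/(298843/770880) = 4207*(770880/298843) = 3243092160/298843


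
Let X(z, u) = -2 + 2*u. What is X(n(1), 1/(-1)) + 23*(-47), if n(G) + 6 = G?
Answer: -1085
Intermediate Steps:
n(G) = -6 + G
X(n(1), 1/(-1)) + 23*(-47) = (-2 + 2/(-1)) + 23*(-47) = (-2 + 2*(-1)) - 1081 = (-2 - 2) - 1081 = -4 - 1081 = -1085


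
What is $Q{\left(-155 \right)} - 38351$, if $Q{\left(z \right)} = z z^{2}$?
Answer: $-3762226$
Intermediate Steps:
$Q{\left(z \right)} = z^{3}$
$Q{\left(-155 \right)} - 38351 = \left(-155\right)^{3} - 38351 = -3723875 - 38351 = -3762226$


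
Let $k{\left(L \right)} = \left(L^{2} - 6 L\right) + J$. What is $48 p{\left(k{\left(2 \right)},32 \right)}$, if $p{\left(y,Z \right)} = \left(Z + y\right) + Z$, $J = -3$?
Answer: $2544$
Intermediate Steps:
$k{\left(L \right)} = -3 + L^{2} - 6 L$ ($k{\left(L \right)} = \left(L^{2} - 6 L\right) - 3 = -3 + L^{2} - 6 L$)
$p{\left(y,Z \right)} = y + 2 Z$
$48 p{\left(k{\left(2 \right)},32 \right)} = 48 \left(\left(-3 + 2^{2} - 12\right) + 2 \cdot 32\right) = 48 \left(\left(-3 + 4 - 12\right) + 64\right) = 48 \left(-11 + 64\right) = 48 \cdot 53 = 2544$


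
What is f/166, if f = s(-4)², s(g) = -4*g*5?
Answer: 3200/83 ≈ 38.554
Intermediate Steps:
s(g) = -20*g
f = 6400 (f = (-20*(-4))² = 80² = 6400)
f/166 = 6400/166 = 6400*(1/166) = 3200/83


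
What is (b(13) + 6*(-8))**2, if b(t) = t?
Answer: 1225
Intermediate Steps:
(b(13) + 6*(-8))**2 = (13 + 6*(-8))**2 = (13 - 48)**2 = (-35)**2 = 1225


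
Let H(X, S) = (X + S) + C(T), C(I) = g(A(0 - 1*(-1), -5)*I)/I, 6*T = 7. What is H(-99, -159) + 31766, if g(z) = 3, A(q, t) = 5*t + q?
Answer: 220574/7 ≈ 31511.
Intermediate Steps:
T = 7/6 (T = (⅙)*7 = 7/6 ≈ 1.1667)
A(q, t) = q + 5*t
C(I) = 3/I
H(X, S) = 18/7 + S + X (H(X, S) = (X + S) + 3/(7/6) = (S + X) + 3*(6/7) = (S + X) + 18/7 = 18/7 + S + X)
H(-99, -159) + 31766 = (18/7 - 159 - 99) + 31766 = -1788/7 + 31766 = 220574/7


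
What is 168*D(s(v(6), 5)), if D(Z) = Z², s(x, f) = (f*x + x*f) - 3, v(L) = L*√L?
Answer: 3630312 - 60480*√6 ≈ 3.4822e+6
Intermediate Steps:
v(L) = L^(3/2)
s(x, f) = -3 + 2*f*x (s(x, f) = (f*x + f*x) - 3 = 2*f*x - 3 = -3 + 2*f*x)
168*D(s(v(6), 5)) = 168*(-3 + 2*5*6^(3/2))² = 168*(-3 + 2*5*(6*√6))² = 168*(-3 + 60*√6)²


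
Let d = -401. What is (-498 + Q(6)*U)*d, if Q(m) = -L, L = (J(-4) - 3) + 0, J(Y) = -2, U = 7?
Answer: 185663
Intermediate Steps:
L = -5 (L = (-2 - 3) + 0 = -5 + 0 = -5)
Q(m) = 5 (Q(m) = -1*(-5) = 5)
(-498 + Q(6)*U)*d = (-498 + 5*7)*(-401) = (-498 + 35)*(-401) = -463*(-401) = 185663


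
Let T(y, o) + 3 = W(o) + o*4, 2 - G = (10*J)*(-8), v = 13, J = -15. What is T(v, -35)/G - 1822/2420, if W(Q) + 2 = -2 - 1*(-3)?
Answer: -458569/724790 ≈ -0.63269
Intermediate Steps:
W(Q) = -1 (W(Q) = -2 + (-2 - 1*(-3)) = -2 + (-2 + 3) = -2 + 1 = -1)
G = -1198 (G = 2 - 10*(-15)*(-8) = 2 - (-150)*(-8) = 2 - 1*1200 = 2 - 1200 = -1198)
T(y, o) = -4 + 4*o (T(y, o) = -3 + (-1 + o*4) = -3 + (-1 + 4*o) = -4 + 4*o)
T(v, -35)/G - 1822/2420 = (-4 + 4*(-35))/(-1198) - 1822/2420 = (-4 - 140)*(-1/1198) - 1822*1/2420 = -144*(-1/1198) - 911/1210 = 72/599 - 911/1210 = -458569/724790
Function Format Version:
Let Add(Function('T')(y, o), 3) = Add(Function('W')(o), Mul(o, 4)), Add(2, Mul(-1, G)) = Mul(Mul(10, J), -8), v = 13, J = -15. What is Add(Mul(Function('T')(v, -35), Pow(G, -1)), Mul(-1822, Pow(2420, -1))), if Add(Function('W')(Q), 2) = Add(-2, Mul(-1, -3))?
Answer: Rational(-458569, 724790) ≈ -0.63269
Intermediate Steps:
Function('W')(Q) = -1 (Function('W')(Q) = Add(-2, Add(-2, Mul(-1, -3))) = Add(-2, Add(-2, 3)) = Add(-2, 1) = -1)
G = -1198 (G = Add(2, Mul(-1, Mul(Mul(10, -15), -8))) = Add(2, Mul(-1, Mul(-150, -8))) = Add(2, Mul(-1, 1200)) = Add(2, -1200) = -1198)
Function('T')(y, o) = Add(-4, Mul(4, o)) (Function('T')(y, o) = Add(-3, Add(-1, Mul(o, 4))) = Add(-3, Add(-1, Mul(4, o))) = Add(-4, Mul(4, o)))
Add(Mul(Function('T')(v, -35), Pow(G, -1)), Mul(-1822, Pow(2420, -1))) = Add(Mul(Add(-4, Mul(4, -35)), Pow(-1198, -1)), Mul(-1822, Pow(2420, -1))) = Add(Mul(Add(-4, -140), Rational(-1, 1198)), Mul(-1822, Rational(1, 2420))) = Add(Mul(-144, Rational(-1, 1198)), Rational(-911, 1210)) = Add(Rational(72, 599), Rational(-911, 1210)) = Rational(-458569, 724790)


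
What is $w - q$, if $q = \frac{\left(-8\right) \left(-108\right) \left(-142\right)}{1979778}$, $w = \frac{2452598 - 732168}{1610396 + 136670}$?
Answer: $\frac{301701124829}{288233569279} \approx 1.0467$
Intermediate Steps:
$w = \frac{860215}{873533}$ ($w = \frac{1720430}{1747066} = 1720430 \cdot \frac{1}{1747066} = \frac{860215}{873533} \approx 0.98475$)
$q = - \frac{20448}{329963}$ ($q = 864 \left(-142\right) \frac{1}{1979778} = \left(-122688\right) \frac{1}{1979778} = - \frac{20448}{329963} \approx -0.061971$)
$w - q = \frac{860215}{873533} - - \frac{20448}{329963} = \frac{860215}{873533} + \frac{20448}{329963} = \frac{301701124829}{288233569279}$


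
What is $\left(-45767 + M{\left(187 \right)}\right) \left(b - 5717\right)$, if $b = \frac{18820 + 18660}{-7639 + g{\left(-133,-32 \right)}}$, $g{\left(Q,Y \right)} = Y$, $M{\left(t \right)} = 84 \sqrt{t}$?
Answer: $\frac{2008832029229}{7671} - \frac{1228992436 \sqrt{187}}{2557} \approx 2.553 \cdot 10^{8}$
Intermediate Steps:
$b = - \frac{37480}{7671}$ ($b = \frac{18820 + 18660}{-7639 - 32} = \frac{37480}{-7671} = 37480 \left(- \frac{1}{7671}\right) = - \frac{37480}{7671} \approx -4.8859$)
$\left(-45767 + M{\left(187 \right)}\right) \left(b - 5717\right) = \left(-45767 + 84 \sqrt{187}\right) \left(- \frac{37480}{7671} - 5717\right) = \left(-45767 + 84 \sqrt{187}\right) \left(- \frac{43892587}{7671}\right) = \frac{2008832029229}{7671} - \frac{1228992436 \sqrt{187}}{2557}$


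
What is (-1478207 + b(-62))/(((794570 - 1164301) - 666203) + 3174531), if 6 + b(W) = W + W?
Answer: -1478337/2138597 ≈ -0.69127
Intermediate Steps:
b(W) = -6 + 2*W (b(W) = -6 + (W + W) = -6 + 2*W)
(-1478207 + b(-62))/(((794570 - 1164301) - 666203) + 3174531) = (-1478207 + (-6 + 2*(-62)))/(((794570 - 1164301) - 666203) + 3174531) = (-1478207 + (-6 - 124))/((-369731 - 666203) + 3174531) = (-1478207 - 130)/(-1035934 + 3174531) = -1478337/2138597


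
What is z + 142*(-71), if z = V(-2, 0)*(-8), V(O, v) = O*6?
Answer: -9986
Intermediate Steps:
V(O, v) = 6*O
z = 96 (z = (6*(-2))*(-8) = -12*(-8) = 96)
z + 142*(-71) = 96 + 142*(-71) = 96 - 10082 = -9986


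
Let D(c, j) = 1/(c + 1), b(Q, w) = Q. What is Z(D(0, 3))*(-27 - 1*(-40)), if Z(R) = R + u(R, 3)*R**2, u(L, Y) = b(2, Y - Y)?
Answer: 39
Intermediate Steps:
u(L, Y) = 2
D(c, j) = 1/(1 + c)
Z(R) = R + 2*R**2
Z(D(0, 3))*(-27 - 1*(-40)) = ((1 + 2/(1 + 0))/(1 + 0))*(-27 - 1*(-40)) = ((1 + 2/1)/1)*(-27 + 40) = (1*(1 + 2*1))*13 = (1*(1 + 2))*13 = (1*3)*13 = 3*13 = 39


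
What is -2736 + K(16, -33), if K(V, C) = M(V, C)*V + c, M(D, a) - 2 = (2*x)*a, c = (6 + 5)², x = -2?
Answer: -471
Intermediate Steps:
c = 121 (c = 11² = 121)
M(D, a) = 2 - 4*a (M(D, a) = 2 + (2*(-2))*a = 2 - 4*a)
K(V, C) = 121 + V*(2 - 4*C) (K(V, C) = (2 - 4*C)*V + 121 = V*(2 - 4*C) + 121 = 121 + V*(2 - 4*C))
-2736 + K(16, -33) = -2736 + (121 + 2*16*(1 - 2*(-33))) = -2736 + (121 + 2*16*(1 + 66)) = -2736 + (121 + 2*16*67) = -2736 + (121 + 2144) = -2736 + 2265 = -471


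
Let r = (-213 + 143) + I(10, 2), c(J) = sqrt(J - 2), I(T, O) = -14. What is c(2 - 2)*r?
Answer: -84*I*sqrt(2) ≈ -118.79*I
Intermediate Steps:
c(J) = sqrt(-2 + J)
r = -84 (r = (-213 + 143) - 14 = -70 - 14 = -84)
c(2 - 2)*r = sqrt(-2 + (2 - 2))*(-84) = sqrt(-2 + 0)*(-84) = sqrt(-2)*(-84) = (I*sqrt(2))*(-84) = -84*I*sqrt(2)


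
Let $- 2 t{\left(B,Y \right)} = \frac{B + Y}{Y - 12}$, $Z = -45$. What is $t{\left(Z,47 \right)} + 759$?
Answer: $\frac{26564}{35} \approx 758.97$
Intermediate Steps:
$t{\left(B,Y \right)} = - \frac{B + Y}{2 \left(-12 + Y\right)}$ ($t{\left(B,Y \right)} = - \frac{\left(B + Y\right) \frac{1}{Y - 12}}{2} = - \frac{\left(B + Y\right) \frac{1}{-12 + Y}}{2} = - \frac{\frac{1}{-12 + Y} \left(B + Y\right)}{2} = - \frac{B + Y}{2 \left(-12 + Y\right)}$)
$t{\left(Z,47 \right)} + 759 = \frac{\left(-1\right) \left(-45\right) - 47}{2 \left(-12 + 47\right)} + 759 = \frac{45 - 47}{2 \cdot 35} + 759 = \frac{1}{2} \cdot \frac{1}{35} \left(-2\right) + 759 = - \frac{1}{35} + 759 = \frac{26564}{35}$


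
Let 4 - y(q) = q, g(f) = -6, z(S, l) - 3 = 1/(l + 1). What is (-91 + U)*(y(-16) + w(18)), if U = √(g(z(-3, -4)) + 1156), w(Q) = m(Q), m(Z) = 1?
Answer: -1911 + 105*√46 ≈ -1198.9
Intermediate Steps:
z(S, l) = 3 + 1/(1 + l) (z(S, l) = 3 + 1/(l + 1) = 3 + 1/(1 + l))
y(q) = 4 - q
w(Q) = 1
U = 5*√46 (U = √(-6 + 1156) = √1150 = 5*√46 ≈ 33.912)
(-91 + U)*(y(-16) + w(18)) = (-91 + 5*√46)*((4 - 1*(-16)) + 1) = (-91 + 5*√46)*((4 + 16) + 1) = (-91 + 5*√46)*(20 + 1) = (-91 + 5*√46)*21 = -1911 + 105*√46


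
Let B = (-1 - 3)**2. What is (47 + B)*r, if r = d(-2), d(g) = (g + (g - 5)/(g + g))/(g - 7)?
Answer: 7/4 ≈ 1.7500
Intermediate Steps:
d(g) = (g + (-5 + g)/(2*g))/(-7 + g) (d(g) = (g + (-5 + g)/((2*g)))/(-7 + g) = (g + (-5 + g)*(1/(2*g)))/(-7 + g) = (g + (-5 + g)/(2*g))/(-7 + g))
r = 1/36 (r = (1/2)*(-5 - 2 + 2*(-2)**2)/(-2*(-7 - 2)) = (1/2)*(-1/2)*(-5 - 2 + 2*4)/(-9) = (1/2)*(-1/2)*(-1/9)*(-5 - 2 + 8) = (1/2)*(-1/2)*(-1/9)*1 = 1/36 ≈ 0.027778)
B = 16 (B = (-4)**2 = 16)
(47 + B)*r = (47 + 16)*(1/36) = 63*(1/36) = 7/4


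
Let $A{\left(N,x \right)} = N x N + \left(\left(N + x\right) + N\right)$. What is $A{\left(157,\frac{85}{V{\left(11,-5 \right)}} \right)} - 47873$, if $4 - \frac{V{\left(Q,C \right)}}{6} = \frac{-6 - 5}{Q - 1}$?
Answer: $\frac{188219}{9} \approx 20913.0$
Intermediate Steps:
$V{\left(Q,C \right)} = 24 + \frac{66}{-1 + Q}$ ($V{\left(Q,C \right)} = 24 - 6 \frac{-6 - 5}{Q - 1} = 24 - 6 \left(- \frac{11}{-1 + Q}\right) = 24 + \frac{66}{-1 + Q}$)
$A{\left(N,x \right)} = x + 2 N + x N^{2}$ ($A{\left(N,x \right)} = x N^{2} + \left(x + 2 N\right) = x + 2 N + x N^{2}$)
$A{\left(157,\frac{85}{V{\left(11,-5 \right)}} \right)} - 47873 = \left(\frac{85}{6 \frac{1}{-1 + 11} \left(7 + 4 \cdot 11\right)} + 2 \cdot 157 + \frac{85}{6 \frac{1}{-1 + 11} \left(7 + 4 \cdot 11\right)} 157^{2}\right) - 47873 = \left(\frac{85}{6 \cdot \frac{1}{10} \left(7 + 44\right)} + 314 + \frac{85}{6 \cdot \frac{1}{10} \left(7 + 44\right)} 24649\right) - 47873 = \left(\frac{85}{6 \cdot \frac{1}{10} \cdot 51} + 314 + \frac{85}{6 \cdot \frac{1}{10} \cdot 51} \cdot 24649\right) - 47873 = \left(\frac{85}{\frac{153}{5}} + 314 + \frac{85}{\frac{153}{5}} \cdot 24649\right) - 47873 = \left(85 \cdot \frac{5}{153} + 314 + 85 \cdot \frac{5}{153} \cdot 24649\right) - 47873 = \left(\frac{25}{9} + 314 + \frac{25}{9} \cdot 24649\right) - 47873 = \left(\frac{25}{9} + 314 + \frac{616225}{9}\right) - 47873 = \frac{619076}{9} - 47873 = \frac{188219}{9}$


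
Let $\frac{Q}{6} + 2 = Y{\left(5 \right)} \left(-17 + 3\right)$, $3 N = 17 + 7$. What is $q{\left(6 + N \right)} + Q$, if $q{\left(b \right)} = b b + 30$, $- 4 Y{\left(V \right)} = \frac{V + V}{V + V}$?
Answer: $235$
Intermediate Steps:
$N = 8$ ($N = \frac{17 + 7}{3} = \frac{1}{3} \cdot 24 = 8$)
$Y{\left(V \right)} = - \frac{1}{4}$ ($Y{\left(V \right)} = - \frac{\left(V + V\right) \frac{1}{V + V}}{4} = - \frac{2 V \frac{1}{2 V}}{4} = \left(- \frac{1}{4}\right) 1 = - \frac{1}{4}$)
$q{\left(b \right)} = 30 + b^{2}$ ($q{\left(b \right)} = b^{2} + 30 = 30 + b^{2}$)
$Q = 9$ ($Q = -12 + 6 \left(- \frac{-17 + 3}{4}\right) = -12 + 6 \left(\left(- \frac{1}{4}\right) \left(-14\right)\right) = -12 + 6 \cdot \frac{7}{2} = -12 + 21 = 9$)
$q{\left(6 + N \right)} + Q = \left(30 + \left(6 + 8\right)^{2}\right) + 9 = \left(30 + 14^{2}\right) + 9 = \left(30 + 196\right) + 9 = 226 + 9 = 235$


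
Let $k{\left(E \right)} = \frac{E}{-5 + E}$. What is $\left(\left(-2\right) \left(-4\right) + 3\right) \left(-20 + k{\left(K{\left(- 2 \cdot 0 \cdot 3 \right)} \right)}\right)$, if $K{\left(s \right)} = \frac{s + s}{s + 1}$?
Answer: $-220$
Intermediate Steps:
$K{\left(s \right)} = \frac{2 s}{1 + s}$
$k{\left(E \right)} = \frac{E}{-5 + E}$
$\left(\left(-2\right) \left(-4\right) + 3\right) \left(-20 + k{\left(K{\left(- 2 \cdot 0 \cdot 3 \right)} \right)}\right) = \left(\left(-2\right) \left(-4\right) + 3\right) \left(-20 + \frac{2 \left(- 2 \cdot 0 \cdot 3\right) \frac{1}{1 - 2 \cdot 0 \cdot 3}}{-5 + \frac{2 \left(- 2 \cdot 0 \cdot 3\right)}{1 - 2 \cdot 0 \cdot 3}}\right) = \left(8 + 3\right) \left(-20 + \frac{2 \left(\left(-2\right) 0\right) \frac{1}{1 - 0}}{-5 + \frac{2 \left(\left(-2\right) 0\right)}{1 - 0}}\right) = 11 \left(-20 + \frac{2 \cdot 0 \frac{1}{1 + 0}}{-5 + 2 \cdot 0 \frac{1}{1 + 0}}\right) = 11 \left(-20 + \frac{2 \cdot 0 \cdot 1^{-1}}{-5 + 2 \cdot 0 \cdot 1^{-1}}\right) = 11 \left(-20 + \frac{2 \cdot 0 \cdot 1}{-5 + 2 \cdot 0 \cdot 1}\right) = 11 \left(-20 + \frac{0}{-5 + 0}\right) = 11 \left(-20 + \frac{0}{-5}\right) = 11 \left(-20 + 0 \left(- \frac{1}{5}\right)\right) = 11 \left(-20 + 0\right) = 11 \left(-20\right) = -220$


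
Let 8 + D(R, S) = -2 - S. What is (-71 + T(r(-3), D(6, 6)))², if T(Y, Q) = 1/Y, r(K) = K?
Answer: 45796/9 ≈ 5088.4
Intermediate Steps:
D(R, S) = -10 - S (D(R, S) = -8 + (-2 - S) = -10 - S)
(-71 + T(r(-3), D(6, 6)))² = (-71 + 1/(-3))² = (-71 - ⅓)² = (-214/3)² = 45796/9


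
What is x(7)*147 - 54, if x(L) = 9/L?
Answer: 135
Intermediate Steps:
x(7)*147 - 54 = (9/7)*147 - 54 = 189 - 54 = 135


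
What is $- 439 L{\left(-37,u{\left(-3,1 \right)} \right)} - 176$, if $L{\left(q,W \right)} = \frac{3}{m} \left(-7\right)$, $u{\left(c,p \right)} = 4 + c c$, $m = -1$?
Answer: $-9395$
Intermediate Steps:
$u{\left(c,p \right)} = 4 + c^{2}$
$L{\left(q,W \right)} = 21$ ($L{\left(q,W \right)} = \frac{3}{-1} \left(-7\right) = 3 \left(-1\right) \left(-7\right) = \left(-3\right) \left(-7\right) = 21$)
$- 439 L{\left(-37,u{\left(-3,1 \right)} \right)} - 176 = \left(-439\right) 21 - 176 = -9219 - 176 = -9395$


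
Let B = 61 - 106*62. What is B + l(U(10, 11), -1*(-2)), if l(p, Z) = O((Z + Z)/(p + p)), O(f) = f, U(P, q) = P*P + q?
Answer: -722719/111 ≈ -6511.0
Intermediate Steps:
U(P, q) = q + P² (U(P, q) = P² + q = q + P²)
l(p, Z) = Z/p (l(p, Z) = (Z + Z)/(p + p) = (2*Z)/((2*p)) = (2*Z)*(1/(2*p)) = Z/p)
B = -6511 (B = 61 - 6572 = -6511)
B + l(U(10, 11), -1*(-2)) = -6511 + (-1*(-2))/(11 + 10²) = -6511 + 2/(11 + 100) = -6511 + 2/111 = -722719/111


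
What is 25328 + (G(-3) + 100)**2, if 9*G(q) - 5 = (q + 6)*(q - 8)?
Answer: 2811952/81 ≈ 34715.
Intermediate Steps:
G(q) = 5/9 + (-8 + q)*(6 + q)/9 (G(q) = 5/9 + ((q + 6)*(q - 8))/9 = 5/9 + ((6 + q)*(-8 + q))/9 = 5/9 + ((-8 + q)*(6 + q))/9 = 5/9 + (-8 + q)*(6 + q)/9)
25328 + (G(-3) + 100)**2 = 25328 + ((-43/9 - 2/9*(-3) + (1/9)*(-3)**2) + 100)**2 = 25328 + ((-43/9 + 2/3 + (1/9)*9) + 100)**2 = 25328 + ((-43/9 + 2/3 + 1) + 100)**2 = 25328 + (-28/9 + 100)**2 = 25328 + (872/9)**2 = 25328 + 760384/81 = 2811952/81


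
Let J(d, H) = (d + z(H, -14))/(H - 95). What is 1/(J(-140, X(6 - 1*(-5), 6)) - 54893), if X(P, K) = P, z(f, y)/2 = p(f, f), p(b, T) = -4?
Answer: -21/1152716 ≈ -1.8218e-5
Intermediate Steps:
z(f, y) = -8 (z(f, y) = 2*(-4) = -8)
J(d, H) = (-8 + d)/(-95 + H) (J(d, H) = (d - 8)/(H - 95) = (-8 + d)/(-95 + H))
1/(J(-140, X(6 - 1*(-5), 6)) - 54893) = 1/((-8 - 140)/(-95 + (6 - 1*(-5))) - 54893) = 1/(-148/(-95 + (6 + 5)) - 54893) = 1/(-148/(-95 + 11) - 54893) = 1/(-148/(-84) - 54893) = 1/(-1/84*(-148) - 54893) = 1/(37/21 - 54893) = 1/(-1152716/21) = -21/1152716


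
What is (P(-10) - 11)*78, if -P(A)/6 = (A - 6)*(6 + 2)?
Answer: 59046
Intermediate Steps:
P(A) = 288 - 48*A (P(A) = -6*(A - 6)*(6 + 2) = -6*(-6 + A)*8 = -6*(-48 + 8*A) = 288 - 48*A)
(P(-10) - 11)*78 = ((288 - 48*(-10)) - 11)*78 = ((288 + 480) - 11)*78 = (768 - 11)*78 = 757*78 = 59046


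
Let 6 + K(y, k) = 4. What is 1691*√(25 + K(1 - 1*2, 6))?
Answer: 1691*√23 ≈ 8109.8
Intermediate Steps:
K(y, k) = -2 (K(y, k) = -6 + 4 = -2)
1691*√(25 + K(1 - 1*2, 6)) = 1691*√(25 - 2) = 1691*√23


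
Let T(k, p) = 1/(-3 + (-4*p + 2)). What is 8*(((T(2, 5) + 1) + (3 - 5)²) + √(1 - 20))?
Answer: 832/21 + 8*I*√19 ≈ 39.619 + 34.871*I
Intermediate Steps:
T(k, p) = 1/(-1 - 4*p) (T(k, p) = 1/(-3 + (2 - 4*p)) = 1/(-1 - 4*p))
8*(((T(2, 5) + 1) + (3 - 5)²) + √(1 - 20)) = 8*(((-1/(1 + 4*5) + 1) + (3 - 5)²) + √(1 - 20)) = 8*(((-1/(1 + 20) + 1) + (-2)²) + √(-19)) = 8*(((-1/21 + 1) + 4) + I*√19) = 8*((20/21 + 4) + I*√19) = 8*(104/21 + I*√19) = 832/21 + 8*I*√19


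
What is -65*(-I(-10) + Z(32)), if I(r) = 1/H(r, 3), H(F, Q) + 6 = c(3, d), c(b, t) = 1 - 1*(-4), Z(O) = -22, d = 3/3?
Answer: 1365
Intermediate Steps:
d = 1 (d = 3*(⅓) = 1)
c(b, t) = 5 (c(b, t) = 1 + 4 = 5)
H(F, Q) = -1 (H(F, Q) = -6 + 5 = -1)
I(r) = -1 (I(r) = 1/(-1) = -1)
-65*(-I(-10) + Z(32)) = -65*(-1*(-1) - 22) = -65*(1 - 22) = -65*(-21) = 1365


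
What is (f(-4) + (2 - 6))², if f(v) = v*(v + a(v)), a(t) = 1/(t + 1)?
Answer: 1600/9 ≈ 177.78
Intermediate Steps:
a(t) = 1/(1 + t)
f(v) = v*(v + 1/(1 + v))
(f(-4) + (2 - 6))² = (-4*(1 - 4*(1 - 4))/(1 - 4) + (2 - 6))² = (-4*(1 - 4*(-3))/(-3) - 4)² = (-4*(-⅓)*(1 + 12) - 4)² = (-4*(-⅓)*13 - 4)² = (52/3 - 4)² = (40/3)² = 1600/9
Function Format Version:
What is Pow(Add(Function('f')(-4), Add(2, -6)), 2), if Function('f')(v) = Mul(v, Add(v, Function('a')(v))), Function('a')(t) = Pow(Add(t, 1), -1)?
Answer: Rational(1600, 9) ≈ 177.78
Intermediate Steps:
Function('a')(t) = Pow(Add(1, t), -1)
Function('f')(v) = Mul(v, Add(v, Pow(Add(1, v), -1)))
Pow(Add(Function('f')(-4), Add(2, -6)), 2) = Pow(Add(Mul(-4, Pow(Add(1, -4), -1), Add(1, Mul(-4, Add(1, -4)))), Add(2, -6)), 2) = Pow(Add(Mul(-4, Pow(-3, -1), Add(1, Mul(-4, -3))), -4), 2) = Pow(Add(Mul(-4, Rational(-1, 3), Add(1, 12)), -4), 2) = Pow(Add(Mul(-4, Rational(-1, 3), 13), -4), 2) = Pow(Add(Rational(52, 3), -4), 2) = Pow(Rational(40, 3), 2) = Rational(1600, 9)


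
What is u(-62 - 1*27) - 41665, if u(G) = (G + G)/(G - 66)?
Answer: -6457897/155 ≈ -41664.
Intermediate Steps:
u(G) = 2*G/(-66 + G) (u(G) = (2*G)/(-66 + G) = 2*G/(-66 + G))
u(-62 - 1*27) - 41665 = 2*(-62 - 1*27)/(-66 + (-62 - 1*27)) - 41665 = 2*(-62 - 27)/(-66 + (-62 - 27)) - 41665 = 2*(-89)/(-66 - 89) - 41665 = 2*(-89)/(-155) - 41665 = 2*(-89)*(-1/155) - 41665 = 178/155 - 41665 = -6457897/155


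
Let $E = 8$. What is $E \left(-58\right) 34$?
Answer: $-15776$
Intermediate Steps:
$E \left(-58\right) 34 = 8 \left(-58\right) 34 = \left(-464\right) 34 = -15776$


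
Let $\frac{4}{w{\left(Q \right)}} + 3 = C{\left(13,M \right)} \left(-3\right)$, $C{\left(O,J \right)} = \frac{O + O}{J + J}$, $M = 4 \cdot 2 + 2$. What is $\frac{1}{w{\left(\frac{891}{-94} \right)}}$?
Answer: $- \frac{69}{40} \approx -1.725$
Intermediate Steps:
$M = 10$ ($M = 8 + 2 = 10$)
$C{\left(O,J \right)} = \frac{O}{J}$ ($C{\left(O,J \right)} = \frac{2 O}{2 J} = 2 O \frac{1}{2 J} = \frac{O}{J}$)
$w{\left(Q \right)} = - \frac{40}{69}$ ($w{\left(Q \right)} = \frac{4}{-3 + \frac{13}{10} \left(-3\right)} = \frac{4}{-3 - \frac{39}{10}} = \frac{4}{- \frac{69}{10}} = 4 \left(- \frac{10}{69}\right) = - \frac{40}{69}$)
$\frac{1}{w{\left(\frac{891}{-94} \right)}} = \frac{1}{- \frac{40}{69}} = - \frac{69}{40}$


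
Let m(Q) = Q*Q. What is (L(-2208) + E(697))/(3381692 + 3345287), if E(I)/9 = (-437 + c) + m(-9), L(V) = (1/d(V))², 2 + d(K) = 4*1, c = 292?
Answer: -329/3843988 ≈ -8.5588e-5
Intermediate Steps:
m(Q) = Q²
d(K) = 2 (d(K) = -2 + 4*1 = -2 + 4 = 2)
L(V) = ¼ (L(V) = (1/2)² = (½)² = ¼)
E(I) = -576 (E(I) = 9*((-437 + 292) + (-9)²) = 9*(-145 + 81) = 9*(-64) = -576)
(L(-2208) + E(697))/(3381692 + 3345287) = (¼ - 576)/(3381692 + 3345287) = -2303/4/6726979 = -2303/4*1/6726979 = -329/3843988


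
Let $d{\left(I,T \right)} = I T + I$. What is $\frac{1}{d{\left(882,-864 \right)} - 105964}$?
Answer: $- \frac{1}{867130} \approx -1.1532 \cdot 10^{-6}$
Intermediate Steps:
$d{\left(I,T \right)} = I + I T$
$\frac{1}{d{\left(882,-864 \right)} - 105964} = \frac{1}{882 \left(1 - 864\right) - 105964} = \frac{1}{882 \left(-863\right) - 105964} = \frac{1}{-761166 - 105964} = \frac{1}{-867130} = - \frac{1}{867130}$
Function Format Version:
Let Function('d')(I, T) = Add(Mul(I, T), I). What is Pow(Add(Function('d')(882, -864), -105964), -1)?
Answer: Rational(-1, 867130) ≈ -1.1532e-6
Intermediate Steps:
Function('d')(I, T) = Add(I, Mul(I, T))
Pow(Add(Function('d')(882, -864), -105964), -1) = Pow(Add(Mul(882, Add(1, -864)), -105964), -1) = Pow(Add(Mul(882, -863), -105964), -1) = Pow(Add(-761166, -105964), -1) = Pow(-867130, -1) = Rational(-1, 867130)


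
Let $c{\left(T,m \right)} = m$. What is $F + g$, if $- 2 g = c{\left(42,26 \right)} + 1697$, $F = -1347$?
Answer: $- \frac{4417}{2} \approx -2208.5$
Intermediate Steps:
$g = - \frac{1723}{2}$ ($g = - \frac{26 + 1697}{2} = \left(- \frac{1}{2}\right) 1723 = - \frac{1723}{2} \approx -861.5$)
$F + g = -1347 - \frac{1723}{2} = - \frac{4417}{2}$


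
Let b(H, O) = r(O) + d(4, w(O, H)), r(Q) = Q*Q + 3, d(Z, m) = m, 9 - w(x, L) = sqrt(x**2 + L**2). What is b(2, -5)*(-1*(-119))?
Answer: 4403 - 119*sqrt(29) ≈ 3762.2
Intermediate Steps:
w(x, L) = 9 - sqrt(L**2 + x**2) (w(x, L) = 9 - sqrt(x**2 + L**2) = 9 - sqrt(L**2 + x**2))
r(Q) = 3 + Q**2 (r(Q) = Q**2 + 3 = 3 + Q**2)
b(H, O) = 12 + O**2 - sqrt(H**2 + O**2) (b(H, O) = (3 + O**2) + (9 - sqrt(H**2 + O**2)) = 12 + O**2 - sqrt(H**2 + O**2))
b(2, -5)*(-1*(-119)) = (12 + (-5)**2 - sqrt(2**2 + (-5)**2))*(-1*(-119)) = (12 + 25 - sqrt(4 + 25))*119 = (12 + 25 - sqrt(29))*119 = (37 - sqrt(29))*119 = 4403 - 119*sqrt(29)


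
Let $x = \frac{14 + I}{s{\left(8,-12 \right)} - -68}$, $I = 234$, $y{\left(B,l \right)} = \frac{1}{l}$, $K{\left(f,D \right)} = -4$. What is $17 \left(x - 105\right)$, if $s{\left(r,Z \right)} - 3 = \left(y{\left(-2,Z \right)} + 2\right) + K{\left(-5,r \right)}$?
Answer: $- \frac{1425603}{827} \approx -1723.8$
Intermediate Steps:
$s{\left(r,Z \right)} = 1 + \frac{1}{Z}$ ($s{\left(r,Z \right)} = 3 + \left(\left(\frac{1}{Z} + 2\right) - 4\right) = 3 + \left(\left(2 + \frac{1}{Z}\right) - 4\right) = 3 - \left(2 - \frac{1}{Z}\right) = 1 + \frac{1}{Z}$)
$x = \frac{2976}{827}$ ($x = \frac{14 + 234}{\frac{1 - 12}{-12} - -68} = \frac{248}{\left(- \frac{1}{12}\right) \left(-11\right) + \left(-38 + 106\right)} = \frac{248}{\frac{11}{12} + 68} = \frac{248}{\frac{827}{12}} = 248 \cdot \frac{12}{827} = \frac{2976}{827} \approx 3.5985$)
$17 \left(x - 105\right) = 17 \left(\frac{2976}{827} - 105\right) = 17 \left(- \frac{83859}{827}\right) = - \frac{1425603}{827}$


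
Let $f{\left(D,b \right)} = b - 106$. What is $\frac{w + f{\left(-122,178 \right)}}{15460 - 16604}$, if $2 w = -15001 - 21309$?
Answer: $\frac{1391}{88} \approx 15.807$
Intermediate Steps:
$f{\left(D,b \right)} = -106 + b$ ($f{\left(D,b \right)} = b - 106 = -106 + b$)
$w = -18155$ ($w = \frac{-15001 - 21309}{2} = \frac{1}{2} \left(-36310\right) = -18155$)
$\frac{w + f{\left(-122,178 \right)}}{15460 - 16604} = \frac{-18155 + \left(-106 + 178\right)}{15460 - 16604} = \frac{-18155 + 72}{-1144} = \left(-18083\right) \left(- \frac{1}{1144}\right) = \frac{1391}{88}$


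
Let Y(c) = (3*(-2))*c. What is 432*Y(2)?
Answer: -5184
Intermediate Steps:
Y(c) = -6*c
432*Y(2) = 432*(-6*2) = 432*(-12) = -5184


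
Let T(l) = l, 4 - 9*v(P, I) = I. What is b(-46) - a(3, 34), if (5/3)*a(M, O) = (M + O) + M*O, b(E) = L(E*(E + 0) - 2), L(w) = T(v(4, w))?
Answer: -14303/45 ≈ -317.84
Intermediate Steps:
v(P, I) = 4/9 - I/9
L(w) = 4/9 - w/9
b(E) = ⅔ - E²/9 (b(E) = 4/9 - (E*(E + 0) - 2)/9 = 4/9 - (E*E - 2)/9 = 4/9 - (E² - 2)/9 = 4/9 - (-2 + E²)/9 = 4/9 + (2/9 - E²/9) = ⅔ - E²/9)
a(M, O) = 3*M/5 + 3*O/5 + 3*M*O/5 (a(M, O) = 3*((M + O) + M*O)/5 = 3*(M + O + M*O)/5 = 3*M/5 + 3*O/5 + 3*M*O/5)
b(-46) - a(3, 34) = (⅔ - ⅑*(-46)²) - ((⅗)*3 + (⅗)*34 + (⅗)*3*34) = (⅔ - ⅑*2116) - (9/5 + 102/5 + 306/5) = (⅔ - 2116/9) - 1*417/5 = -2110/9 - 417/5 = -14303/45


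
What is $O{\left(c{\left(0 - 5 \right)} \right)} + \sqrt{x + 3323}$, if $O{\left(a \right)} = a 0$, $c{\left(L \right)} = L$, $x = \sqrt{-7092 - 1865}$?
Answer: $\sqrt{3323 + 13 i \sqrt{53}} \approx 57.651 + 0.8208 i$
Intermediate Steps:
$x = 13 i \sqrt{53}$ ($x = \sqrt{-8957} = 13 i \sqrt{53} \approx 94.641 i$)
$O{\left(a \right)} = 0$
$O{\left(c{\left(0 - 5 \right)} \right)} + \sqrt{x + 3323} = 0 + \sqrt{13 i \sqrt{53} + 3323} = 0 + \sqrt{3323 + 13 i \sqrt{53}} = \sqrt{3323 + 13 i \sqrt{53}}$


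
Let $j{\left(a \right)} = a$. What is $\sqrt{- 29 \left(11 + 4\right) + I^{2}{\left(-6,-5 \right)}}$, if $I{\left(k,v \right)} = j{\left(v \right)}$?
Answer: $i \sqrt{410} \approx 20.248 i$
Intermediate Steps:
$I{\left(k,v \right)} = v$
$\sqrt{- 29 \left(11 + 4\right) + I^{2}{\left(-6,-5 \right)}} = \sqrt{- 29 \left(11 + 4\right) + \left(-5\right)^{2}} = \sqrt{\left(-29\right) 15 + 25} = \sqrt{-435 + 25} = \sqrt{-410} = i \sqrt{410}$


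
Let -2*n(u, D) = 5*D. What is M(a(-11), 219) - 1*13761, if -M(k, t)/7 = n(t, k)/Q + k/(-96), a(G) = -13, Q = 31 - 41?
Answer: -1318963/96 ≈ -13739.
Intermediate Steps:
Q = -10
n(u, D) = -5*D/2
M(k, t) = -161*k/96 (M(k, t) = -7*(-5*k/2/(-10) + k/(-96)) = -7*(-5*k/2*(-⅒) + k*(-1/96)) = -7*(k/4 - k/96) = -161*k/96)
M(a(-11), 219) - 1*13761 = -161/96*(-13) - 1*13761 = 2093/96 - 13761 = -1318963/96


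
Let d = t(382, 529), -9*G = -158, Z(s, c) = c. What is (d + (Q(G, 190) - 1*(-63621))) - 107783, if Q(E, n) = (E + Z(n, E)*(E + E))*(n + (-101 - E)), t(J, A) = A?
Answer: 1209593/729 ≈ 1659.3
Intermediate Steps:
G = 158/9 (G = -⅑*(-158) = 158/9 ≈ 17.556)
Q(E, n) = (E + 2*E²)*(-101 + n - E) (Q(E, n) = (E + E*(E + E))*(n + (-101 - E)) = (E + E*(2*E))*(-101 + n - E) = (E + 2*E²)*(-101 + n - E))
d = 529
(d + (Q(G, 190) - 1*(-63621))) - 107783 = (529 + (158*(-101 + 190 - 203*158/9 - 2*(158/9)² + 2*(158/9)*190)/9 - 1*(-63621))) - 107783 = (529 + (158*(-101 + 190 - 32074/9 - 2*24964/81 + 60040/9)/9 + 63621)) - 107783 = (529 + (158*(-101 + 190 - 32074/9 - 49928/81 + 60040/9)/9 + 63621)) - 107783 = (529 + ((158/9)*(208975/81) + 63621)) - 107783 = (529 + (33018050/729 + 63621)) - 107783 = (529 + 79397759/729) - 107783 = 79783400/729 - 107783 = 1209593/729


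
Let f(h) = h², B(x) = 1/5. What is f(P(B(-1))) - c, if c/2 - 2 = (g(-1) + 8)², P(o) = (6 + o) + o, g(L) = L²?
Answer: -3126/25 ≈ -125.04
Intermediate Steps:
B(x) = ⅕
P(o) = 6 + 2*o
c = 166 (c = 4 + 2*((-1)² + 8)² = 4 + 2*(1 + 8)² = 4 + 2*9² = 4 + 2*81 = 4 + 162 = 166)
f(P(B(-1))) - c = (6 + 2*(⅕))² - 1*166 = (6 + ⅖)² - 166 = (32/5)² - 166 = 1024/25 - 166 = -3126/25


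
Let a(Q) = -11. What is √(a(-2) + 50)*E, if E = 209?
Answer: 209*√39 ≈ 1305.2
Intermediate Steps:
√(a(-2) + 50)*E = √(-11 + 50)*209 = √39*209 = 209*√39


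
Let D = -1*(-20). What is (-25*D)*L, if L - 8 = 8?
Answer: -8000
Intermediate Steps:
L = 16 (L = 8 + 8 = 16)
D = 20
(-25*D)*L = -25*20*16 = -500*16 = -8000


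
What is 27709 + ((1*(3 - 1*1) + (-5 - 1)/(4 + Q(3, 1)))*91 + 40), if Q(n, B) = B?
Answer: 139109/5 ≈ 27822.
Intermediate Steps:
27709 + ((1*(3 - 1*1) + (-5 - 1)/(4 + Q(3, 1)))*91 + 40) = 27709 + ((1*(3 - 1*1) + (-5 - 1)/(4 + 1))*91 + 40) = 27709 + ((1*(3 - 1) - 6/5)*91 + 40) = 27709 + ((1*2 - 6*⅕)*91 + 40) = 27709 + ((2 - 6/5)*91 + 40) = 27709 + ((⅘)*91 + 40) = 27709 + (364/5 + 40) = 27709 + 564/5 = 139109/5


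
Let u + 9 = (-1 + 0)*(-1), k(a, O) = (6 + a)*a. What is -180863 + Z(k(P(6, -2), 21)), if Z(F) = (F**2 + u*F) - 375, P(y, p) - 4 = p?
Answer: -181110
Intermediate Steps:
P(y, p) = 4 + p
k(a, O) = a*(6 + a)
u = -8 (u = -9 + (-1 + 0)*(-1) = -9 - 1*(-1) = -9 + 1 = -8)
Z(F) = -375 + F**2 - 8*F (Z(F) = (F**2 - 8*F) - 375 = -375 + F**2 - 8*F)
-180863 + Z(k(P(6, -2), 21)) = -180863 + (-375 + ((4 - 2)*(6 + (4 - 2)))**2 - 8*(4 - 2)*(6 + (4 - 2))) = -180863 + (-375 + (2*(6 + 2))**2 - 16*(6 + 2)) = -180863 + (-375 + (2*8)**2 - 16*8) = -180863 + (-375 + 16**2 - 8*16) = -180863 + (-375 + 256 - 128) = -180863 - 247 = -181110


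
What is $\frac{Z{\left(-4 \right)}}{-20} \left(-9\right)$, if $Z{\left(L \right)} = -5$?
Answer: $- \frac{9}{4} \approx -2.25$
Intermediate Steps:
$\frac{Z{\left(-4 \right)}}{-20} \left(-9\right) = - \frac{5}{-20} \left(-9\right) = \left(-5\right) \left(- \frac{1}{20}\right) \left(-9\right) = \frac{1}{4} \left(-9\right) = - \frac{9}{4}$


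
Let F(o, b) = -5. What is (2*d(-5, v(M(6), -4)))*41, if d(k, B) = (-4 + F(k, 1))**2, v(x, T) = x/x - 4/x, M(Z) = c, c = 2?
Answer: 6642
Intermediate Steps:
M(Z) = 2
v(x, T) = 1 - 4/x
d(k, B) = 81 (d(k, B) = (-4 - 5)**2 = (-9)**2 = 81)
(2*d(-5, v(M(6), -4)))*41 = (2*81)*41 = 162*41 = 6642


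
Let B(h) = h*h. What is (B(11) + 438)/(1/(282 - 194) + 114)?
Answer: 49192/10033 ≈ 4.9030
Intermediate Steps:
B(h) = h²
(B(11) + 438)/(1/(282 - 194) + 114) = (11² + 438)/(1/(282 - 194) + 114) = (121 + 438)/(1/88 + 114) = 559/(1/88 + 114) = 559/(10033/88) = 559*(88/10033) = 49192/10033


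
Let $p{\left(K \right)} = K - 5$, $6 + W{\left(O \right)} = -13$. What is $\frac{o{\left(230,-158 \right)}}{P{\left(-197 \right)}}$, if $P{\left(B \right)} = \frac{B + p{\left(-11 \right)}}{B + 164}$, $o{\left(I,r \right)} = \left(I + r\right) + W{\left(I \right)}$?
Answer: $\frac{583}{71} \approx 8.2113$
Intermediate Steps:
$W{\left(O \right)} = -19$ ($W{\left(O \right)} = -6 - 13 = -19$)
$p{\left(K \right)} = -5 + K$ ($p{\left(K \right)} = K - 5 = -5 + K$)
$o{\left(I,r \right)} = -19 + I + r$ ($o{\left(I,r \right)} = \left(I + r\right) - 19 = -19 + I + r$)
$P{\left(B \right)} = \frac{-16 + B}{164 + B}$ ($P{\left(B \right)} = \frac{B - 16}{B + 164} = \frac{B - 16}{164 + B} = \frac{-16 + B}{164 + B}$)
$\frac{o{\left(230,-158 \right)}}{P{\left(-197 \right)}} = \frac{-19 + 230 - 158}{\frac{1}{164 - 197} \left(-16 - 197\right)} = \frac{53}{\frac{1}{-33} \left(-213\right)} = \frac{53}{\left(- \frac{1}{33}\right) \left(-213\right)} = \frac{53}{\frac{71}{11}} = 53 \cdot \frac{11}{71} = \frac{583}{71}$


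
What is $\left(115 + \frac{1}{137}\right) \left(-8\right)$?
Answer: $- \frac{126048}{137} \approx -920.06$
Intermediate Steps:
$\left(115 + \frac{1}{137}\right) \left(-8\right) = \frac{15756}{137} \left(-8\right) = - \frac{126048}{137}$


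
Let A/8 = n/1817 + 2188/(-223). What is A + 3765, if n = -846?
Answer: 1492230083/405191 ≈ 3682.8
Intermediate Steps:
A = -33314032/405191 (A = 8*(-846/1817 + 2188/(-223)) = 8*(-846*1/1817 + 2188*(-1/223)) = 8*(-846/1817 - 2188/223) = 8*(-4164254/405191) = -33314032/405191 ≈ -82.218)
A + 3765 = -33314032/405191 + 3765 = 1492230083/405191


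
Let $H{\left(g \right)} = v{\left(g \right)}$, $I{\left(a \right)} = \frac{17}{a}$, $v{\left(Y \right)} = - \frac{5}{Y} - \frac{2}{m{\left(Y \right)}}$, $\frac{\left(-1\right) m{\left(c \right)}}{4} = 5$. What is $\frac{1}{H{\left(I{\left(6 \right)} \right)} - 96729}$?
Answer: $- \frac{170}{16444213} \approx -1.0338 \cdot 10^{-5}$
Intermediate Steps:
$m{\left(c \right)} = -20$ ($m{\left(c \right)} = \left(-4\right) 5 = -20$)
$v{\left(Y \right)} = \frac{1}{10} - \frac{5}{Y}$ ($v{\left(Y \right)} = - \frac{5}{Y} - \frac{2}{-20} = - \frac{5}{Y} - - \frac{1}{10} = - \frac{5}{Y} + \frac{1}{10} = \frac{1}{10} - \frac{5}{Y}$)
$H{\left(g \right)} = \frac{-50 + g}{10 g}$
$\frac{1}{H{\left(I{\left(6 \right)} \right)} - 96729} = \frac{1}{\frac{-50 + \frac{17}{6}}{10 \cdot \frac{17}{6}} - 96729} = \frac{1}{\frac{1}{10} \cdot \frac{6}{17} \left(- \frac{283}{6}\right) - 96729} = \frac{1}{- \frac{283}{170} - 96729} = \frac{1}{- \frac{16444213}{170}} = - \frac{170}{16444213}$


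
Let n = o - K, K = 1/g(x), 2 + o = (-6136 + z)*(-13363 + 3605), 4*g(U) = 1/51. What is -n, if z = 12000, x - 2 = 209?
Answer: 57221118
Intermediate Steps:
x = 211 (x = 2 + 209 = 211)
g(U) = 1/204 (g(U) = (1/4)/51 = (1/4)*(1/51) = 1/204)
o = -57220914 (o = -2 + (-6136 + 12000)*(-13363 + 3605) = -2 + 5864*(-9758) = -2 - 57220912 = -57220914)
K = 204 (K = 1/(1/204) = 204)
n = -57221118 (n = -57220914 - 1*204 = -57220914 - 204 = -57221118)
-n = -1*(-57221118) = 57221118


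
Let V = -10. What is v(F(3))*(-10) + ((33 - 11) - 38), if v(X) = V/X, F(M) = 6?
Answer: ⅔ ≈ 0.66667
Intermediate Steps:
v(X) = -10/X
v(F(3))*(-10) + ((33 - 11) - 38) = -10/6*(-10) + ((33 - 11) - 38) = -10*⅙*(-10) + (22 - 38) = -5/3*(-10) - 16 = 50/3 - 16 = ⅔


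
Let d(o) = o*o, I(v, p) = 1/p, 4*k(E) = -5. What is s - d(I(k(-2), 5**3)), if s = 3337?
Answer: 52140624/15625 ≈ 3337.0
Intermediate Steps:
k(E) = -5/4 (k(E) = (1/4)*(-5) = -5/4)
d(o) = o**2
s - d(I(k(-2), 5**3)) = 3337 - (1/(5**3))**2 = 3337 - (1/125)**2 = 3337 - 1*1/15625 = 3337 - 1/15625 = 52140624/15625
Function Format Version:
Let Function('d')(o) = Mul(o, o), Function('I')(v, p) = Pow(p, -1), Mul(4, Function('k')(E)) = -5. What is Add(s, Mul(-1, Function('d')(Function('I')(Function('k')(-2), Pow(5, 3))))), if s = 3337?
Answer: Rational(52140624, 15625) ≈ 3337.0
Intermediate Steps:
Function('k')(E) = Rational(-5, 4) (Function('k')(E) = Mul(Rational(1, 4), -5) = Rational(-5, 4))
Function('d')(o) = Pow(o, 2)
Add(s, Mul(-1, Function('d')(Function('I')(Function('k')(-2), Pow(5, 3))))) = Add(3337, Mul(-1, Pow(Pow(Pow(5, 3), -1), 2))) = Add(3337, Mul(-1, Pow(Pow(125, -1), 2))) = Add(3337, Mul(-1, Pow(Rational(1, 125), 2))) = Add(3337, Mul(-1, Rational(1, 15625))) = Add(3337, Rational(-1, 15625)) = Rational(52140624, 15625)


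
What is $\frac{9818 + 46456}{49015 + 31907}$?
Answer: $\frac{9379}{13487} \approx 0.69541$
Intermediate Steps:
$\frac{9818 + 46456}{49015 + 31907} = \frac{56274}{80922} = 56274 \cdot \frac{1}{80922} = \frac{9379}{13487}$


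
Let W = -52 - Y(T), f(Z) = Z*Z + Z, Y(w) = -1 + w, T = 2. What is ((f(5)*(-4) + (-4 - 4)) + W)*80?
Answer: -14480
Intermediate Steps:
f(Z) = Z + Z² (f(Z) = Z² + Z = Z + Z²)
W = -53 (W = -52 - (-1 + 2) = -52 - 1*1 = -52 - 1 = -53)
((f(5)*(-4) + (-4 - 4)) + W)*80 = (((5*(1 + 5))*(-4) + (-4 - 4)) - 53)*80 = (((5*6)*(-4) - 8) - 53)*80 = ((30*(-4) - 8) - 53)*80 = ((-120 - 8) - 53)*80 = (-128 - 53)*80 = -181*80 = -14480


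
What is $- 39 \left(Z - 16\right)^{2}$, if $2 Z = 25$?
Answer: $- \frac{1911}{4} \approx -477.75$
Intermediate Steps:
$Z = \frac{25}{2}$ ($Z = \frac{1}{2} \cdot 25 = \frac{25}{2} \approx 12.5$)
$- 39 \left(Z - 16\right)^{2} = - 39 \left(\frac{25}{2} - 16\right)^{2} = - 39 \left(- \frac{7}{2}\right)^{2} = \left(-39\right) \frac{49}{4} = - \frac{1911}{4}$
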